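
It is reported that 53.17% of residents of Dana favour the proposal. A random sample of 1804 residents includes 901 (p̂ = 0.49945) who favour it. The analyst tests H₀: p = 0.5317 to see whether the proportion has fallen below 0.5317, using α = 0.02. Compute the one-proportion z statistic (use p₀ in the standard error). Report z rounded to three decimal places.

z = -2.745

p̂ = 901/1804 ≈ 0.49945.
Under H₀, SE = √(0.5317·0.4683/1804) = √(0.000138024) = 0.01175.
z = (0.49945 − 0.5317)/0.01175 = -0.03225/0.01175 = -2.745.
p-value = P(Z < -2.745) ≈ 0.0030. With α = 0.02, reject H₀.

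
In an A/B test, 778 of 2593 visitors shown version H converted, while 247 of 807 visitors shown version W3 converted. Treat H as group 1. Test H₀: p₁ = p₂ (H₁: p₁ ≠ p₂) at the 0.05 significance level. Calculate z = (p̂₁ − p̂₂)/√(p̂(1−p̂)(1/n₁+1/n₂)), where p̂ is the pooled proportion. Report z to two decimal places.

z = -0.33

p̂₁ = 778/2593 = 0.3000, p̂₂ = 247/807 = 0.3061.
Pooled p̂ = (778+247)/(2593+807) = 1025/3400 = 0.3015.
SE = √(0.210586 × 0.00162481) = 0.0185.
z = (0.3000 − 0.3061)/0.0185 = -0.0061/0.0185 = -0.33.
p-value = 2·P(Z > 0.326) ≈ 0.7443, so at α = 0.05 we fail to reject H₀.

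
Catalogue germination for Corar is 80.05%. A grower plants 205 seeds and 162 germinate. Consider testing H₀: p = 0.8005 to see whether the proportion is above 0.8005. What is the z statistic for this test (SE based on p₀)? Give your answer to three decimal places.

p̂ = 162/205 ≈ 0.790244.
Under H₀, SE = √(0.8005·0.1995/205) = √(0.000779023) = 0.027911.
z = (0.790244 − 0.8005)/0.027911 = -0.010256/0.027911 = -0.367.

z = -0.367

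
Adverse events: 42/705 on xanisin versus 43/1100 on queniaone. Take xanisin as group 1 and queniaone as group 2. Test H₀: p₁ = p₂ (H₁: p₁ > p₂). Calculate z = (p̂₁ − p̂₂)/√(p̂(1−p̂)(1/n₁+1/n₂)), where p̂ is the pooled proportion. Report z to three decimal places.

z = 2.004

p̂₁ = 42/705 = 0.05957, p̂₂ = 43/1100 = 0.03909.
Pooled p̂ = (42+43)/(705+1100) = 85/1805 = 0.04709.
SE = √(0.0448738 × 0.00232753) = 0.01022.
z = (0.05957 − 0.03909)/0.01022 = 0.02048/0.01022 = 2.004.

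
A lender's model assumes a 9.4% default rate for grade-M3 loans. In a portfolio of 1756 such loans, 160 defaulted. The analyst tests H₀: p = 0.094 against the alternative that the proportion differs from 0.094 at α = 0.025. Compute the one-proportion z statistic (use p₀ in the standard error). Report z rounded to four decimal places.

p̂ = 160/1756 ≈ 0.091116.
Under H₀, SE = √(0.094·0.906/1756) = √(4.84989e-05) = 0.006964.
z = (0.091116 − 0.094)/0.006964 = -0.002884/0.006964 = -0.4141.
Two-sided p-value ≈ 2·Φ(−0.414) = 0.6788, so at α = 0.025 we fail to reject H₀.

z = -0.4141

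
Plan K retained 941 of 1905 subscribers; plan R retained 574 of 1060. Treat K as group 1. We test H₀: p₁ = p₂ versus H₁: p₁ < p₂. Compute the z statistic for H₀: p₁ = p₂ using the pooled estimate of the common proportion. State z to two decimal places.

p̂₁ = 941/1905 = 0.49396, p̂₂ = 574/1060 = 0.54151.
Pooled p̂ = (941+574)/(1905+1060) = 1515/2965 = 0.51096.
SE = √(0.24988 × 0.00146833) = 0.01915.
z = (0.49396 − 0.54151)/0.01915 = -0.04755/0.01915 = -2.48.
p-value = P(Z < -2.482) ≈ 0.0065.

z = -2.48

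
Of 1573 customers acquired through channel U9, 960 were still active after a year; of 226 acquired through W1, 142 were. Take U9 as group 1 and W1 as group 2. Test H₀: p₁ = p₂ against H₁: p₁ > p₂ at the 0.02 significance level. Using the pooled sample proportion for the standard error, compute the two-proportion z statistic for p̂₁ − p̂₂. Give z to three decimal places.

z = -0.520

p̂₁ = 960/1573 = 0.61030, p̂₂ = 142/226 = 0.62832.
Pooled p̂ = (960+142)/(1573+226) = 1102/1799 = 0.61256.
SE = √(0.23733 × 0.00506051) = 0.03466.
z = (0.61030 − 0.62832)/0.03466 = -0.01802/0.03466 = -0.520.
p-value = P(Z > -0.520) ≈ 0.6985. With α = 0.02, fail to reject H₀.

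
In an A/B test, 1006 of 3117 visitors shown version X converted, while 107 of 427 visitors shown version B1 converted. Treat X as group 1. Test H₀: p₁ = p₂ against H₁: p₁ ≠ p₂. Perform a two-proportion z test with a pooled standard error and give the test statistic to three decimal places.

z = 3.013

p̂₁ = 1006/3117 ≈ 0.32275, p̂₂ = 107/427 ≈ 0.25059.
Pooled p̂ = (1006+107)/(3117+427) = 1113/3544 = 0.31405.
SE = √(p̂(1−p̂)(1/n₁+1/n₂)) = √(0.31405·0.68595·0.00266274) = √(0.000573617) = 0.02395.
z = (0.32275 − 0.25059)/0.02395 = 0.07216/0.02395 = 3.013.
p-value = 2·P(Z > 3.013) ≈ 0.0026.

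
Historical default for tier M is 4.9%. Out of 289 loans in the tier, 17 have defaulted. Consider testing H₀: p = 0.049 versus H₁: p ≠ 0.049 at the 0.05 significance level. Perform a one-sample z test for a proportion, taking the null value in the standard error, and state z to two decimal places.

z = 0.77

p̂ = 17/289 ≈ 0.0588.
Standard error under H₀: √(0.049×0.951/289) = 0.0127.
z = (0.0588 − 0.049)/0.0127 = 0.0098/0.0127 = 0.77.
p-value = 2·P(Z > 0.774) ≈ 0.4392, so at α = 0.05 we fail to reject H₀.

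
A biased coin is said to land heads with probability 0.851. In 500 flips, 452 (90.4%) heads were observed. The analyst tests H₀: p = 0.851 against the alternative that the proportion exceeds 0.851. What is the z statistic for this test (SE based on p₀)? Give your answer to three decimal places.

p̂ = 452/500 ≈ 0.904000.
Standard error under H₀: √(0.851×0.149/500) = 0.015925.
z = (0.904000 − 0.851)/0.015925 = 0.053000/0.015925 = 3.328.
p-value = P(Z > 3.328) ≈ 0.0004.

z = 3.328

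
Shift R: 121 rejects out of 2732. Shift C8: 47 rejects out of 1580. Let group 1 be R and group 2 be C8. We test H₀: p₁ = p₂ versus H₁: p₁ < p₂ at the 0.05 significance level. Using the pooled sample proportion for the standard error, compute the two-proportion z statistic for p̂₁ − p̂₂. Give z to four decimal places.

z = 2.3779

p̂₁ = 121/2732 = 0.044290, p̂₂ = 47/1580 = 0.029747.
Pooled p̂ = (121+47)/(2732+1580) = 168/4312 = 0.038961.
SE = √(0.0374431 × 0.000998944) = 0.006116.
z = (0.044290 − 0.029747)/0.006116 = 0.014543/0.006116 = 2.3779.
p-value = P(Z < 2.378) ≈ 0.9913; since p > α = 0.05, fail to reject H₀.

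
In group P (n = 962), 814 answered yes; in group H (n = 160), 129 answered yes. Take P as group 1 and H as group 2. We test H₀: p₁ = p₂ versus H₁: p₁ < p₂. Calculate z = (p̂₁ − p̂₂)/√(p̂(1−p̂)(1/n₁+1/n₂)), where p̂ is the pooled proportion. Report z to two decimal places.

p̂₁ = 814/962 ≈ 0.84615, p̂₂ = 129/160 ≈ 0.80625.
Pooled p̂ = (814+129)/(962+160) = 943/1122 = 0.84046.
SE = √(p̂(1−p̂)(1/n₁+1/n₂)) = √(0.84046·0.15954·0.0072895) = √(0.00097741) = 0.03126.
z = (0.84615 − 0.80625)/0.03126 = 0.03990/0.03126 = 1.28.
p-value = P(Z < 1.276) ≈ 0.8991.

z = 1.28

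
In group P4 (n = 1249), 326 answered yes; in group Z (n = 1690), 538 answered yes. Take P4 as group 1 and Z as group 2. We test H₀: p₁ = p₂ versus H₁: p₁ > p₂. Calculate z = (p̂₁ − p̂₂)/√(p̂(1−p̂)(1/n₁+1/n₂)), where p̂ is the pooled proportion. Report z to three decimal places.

p̂₁ = 326/1249 = 0.261009, p̂₂ = 538/1690 = 0.318343.
Pooled p̂ = (326+538)/(1249+1690) = 864/2939 = 0.293978.
SE = √(0.207555 × 0.00139236) = 0.017000.
z = (0.261009 − 0.318343)/0.017000 = -0.057334/0.017000 = -3.373.

z = -3.373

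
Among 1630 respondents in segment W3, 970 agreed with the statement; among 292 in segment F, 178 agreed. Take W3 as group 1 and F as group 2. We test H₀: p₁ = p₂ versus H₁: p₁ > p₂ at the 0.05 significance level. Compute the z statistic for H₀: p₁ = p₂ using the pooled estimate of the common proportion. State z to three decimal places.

z = -0.465

p̂₁ = 970/1630 = 0.59509, p̂₂ = 178/292 = 0.60959.
Pooled p̂ = (970+178)/(1630+292) = 1148/1922 = 0.59729.
SE = √(p̂(1−p̂)(1/n₁+1/n₂)) = √(0.59729·0.40271·0.00403815) = √(0.000971313) = 0.03117.
z = (0.59509 − 0.60959)/0.03117 = -0.01450/0.03117 = -0.465.
p-value = P(Z > -0.465) ≈ 0.6791, so at α = 0.05 we fail to reject H₀.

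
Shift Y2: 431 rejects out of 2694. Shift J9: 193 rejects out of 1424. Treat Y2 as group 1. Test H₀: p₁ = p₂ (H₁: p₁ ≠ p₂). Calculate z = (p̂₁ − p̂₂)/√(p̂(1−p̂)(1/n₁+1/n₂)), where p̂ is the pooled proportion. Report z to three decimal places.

p̂₁ = 431/2694 = 0.159985, p̂₂ = 193/1424 = 0.135534.
Pooled p̂ = (431+193)/(2694+1424) = 624/4118 = 0.151530.
SE = √(0.128569 × 0.00107344) = 0.011748.
z = (0.159985 − 0.135534)/0.011748 = 0.024451/0.011748 = 2.081.

z = 2.081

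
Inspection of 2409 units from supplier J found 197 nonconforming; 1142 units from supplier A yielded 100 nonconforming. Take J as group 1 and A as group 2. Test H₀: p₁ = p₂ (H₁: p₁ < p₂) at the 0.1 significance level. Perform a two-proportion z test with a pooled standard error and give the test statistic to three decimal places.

p̂₁ = 197/2409 = 0.08178, p̂₂ = 100/1142 = 0.08757.
Pooled p̂ = (197+100)/(2409+1142) = 297/3551 = 0.08364.
SE = √(0.076643 × 0.00129077) = 0.00995.
z = (0.08178 − 0.08757)/0.00995 = -0.00579/0.00995 = -0.582.
p-value = P(Z < -0.582) ≈ 0.2803; since p > α = 0.1, fail to reject H₀.

z = -0.582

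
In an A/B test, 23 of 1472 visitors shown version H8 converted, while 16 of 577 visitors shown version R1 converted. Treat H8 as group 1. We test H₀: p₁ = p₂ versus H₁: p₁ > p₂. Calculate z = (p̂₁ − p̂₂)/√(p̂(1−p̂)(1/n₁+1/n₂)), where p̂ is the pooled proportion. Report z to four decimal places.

z = -1.8036

p̂₁ = 23/1472 ≈ 0.0156250, p̂₂ = 16/577 ≈ 0.0277296.
Pooled p̂ = (23+16)/(1472+577) = 39/2049 = 0.0190337.
SE = √(p̂(1−p̂)(1/n₁+1/n₂)) = √(0.0190337·0.9809663·0.00241245) = √(4.50438e-05) = 0.0067115.
z = (0.0156250 − 0.0277296)/0.0067115 = -0.0121046/0.0067115 = -1.8036.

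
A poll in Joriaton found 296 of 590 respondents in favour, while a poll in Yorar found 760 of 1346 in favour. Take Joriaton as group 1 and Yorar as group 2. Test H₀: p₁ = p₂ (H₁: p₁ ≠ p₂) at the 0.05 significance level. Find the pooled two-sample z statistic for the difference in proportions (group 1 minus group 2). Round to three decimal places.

z = -2.560

p̂₁ = 296/590 ≈ 0.50169, p̂₂ = 760/1346 ≈ 0.56464.
Pooled p̂ = (296+760)/(590+1346) = 1056/1936 = 0.54545.
SE = √(0.247934 × 0.00243786) = 0.02459.
z = (0.50169 − 0.56464)/0.02459 = -0.06295/0.02459 = -2.560.
p-value = 2·P(Z > 2.560) ≈ 0.0105, so at α = 0.05 we reject H₀.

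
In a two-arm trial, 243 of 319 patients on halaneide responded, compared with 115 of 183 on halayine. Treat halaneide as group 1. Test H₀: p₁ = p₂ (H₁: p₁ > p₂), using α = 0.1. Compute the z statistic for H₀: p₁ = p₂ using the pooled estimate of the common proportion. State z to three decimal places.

p̂₁ = 243/319 = 0.76176, p̂₂ = 115/183 = 0.62842.
Pooled p̂ = (243+115)/(319+183) = 358/502 = 0.71315.
SE = √(p̂(1−p̂)(1/n₁+1/n₂)) = √(0.71315·0.28685·0.00859928) = √(0.00175914) = 0.04194.
z = (0.76176 − 0.62842)/0.04194 = 0.13334/0.04194 = 3.179.
p-value = P(Z > 3.179) ≈ 0.0007. With α = 0.1, reject H₀.

z = 3.179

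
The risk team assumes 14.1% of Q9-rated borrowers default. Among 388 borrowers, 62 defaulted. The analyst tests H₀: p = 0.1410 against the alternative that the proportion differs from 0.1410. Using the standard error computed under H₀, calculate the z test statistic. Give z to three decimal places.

z = 1.064

p̂ = 62/388 = 0.159794.
SE = √(p₀(1−p₀)/n) = √(0.12112/388) = 0.017668.
z = (0.159794 − 0.141)/0.017668 = 0.018794/0.017668 = 1.064.
p-value = 2·P(Z > 1.064) ≈ 0.2875.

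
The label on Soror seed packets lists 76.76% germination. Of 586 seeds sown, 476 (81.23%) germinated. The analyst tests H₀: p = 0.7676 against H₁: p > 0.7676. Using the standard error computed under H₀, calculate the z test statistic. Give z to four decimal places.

p̂ = 476/586 ≈ 0.812287.
SE = √(p₀(1−p₀)/n) = √(0.17839/586) = 0.017448.
z = (0.812287 − 0.7676)/0.017448 = 0.044687/0.017448 = 2.5612.
p-value = P(Z > 2.561) ≈ 0.0052.

z = 2.5612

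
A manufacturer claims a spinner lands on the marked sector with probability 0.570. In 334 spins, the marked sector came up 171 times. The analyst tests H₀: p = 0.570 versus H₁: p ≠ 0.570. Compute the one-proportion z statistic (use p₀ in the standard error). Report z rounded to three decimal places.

z = -2.142

p̂ = 171/334 = 0.51198.
Under H₀, SE = √(0.57·0.43/334) = √(0.000733832) = 0.02709.
z = (0.51198 − 0.57)/0.02709 = -0.05802/0.02709 = -2.142.
p-value = 2·P(Z > 2.142) ≈ 0.0322.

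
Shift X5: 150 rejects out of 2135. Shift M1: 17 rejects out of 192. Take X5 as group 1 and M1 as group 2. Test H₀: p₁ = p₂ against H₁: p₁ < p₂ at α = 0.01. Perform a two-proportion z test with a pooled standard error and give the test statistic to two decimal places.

z = -0.94

p̂₁ = 150/2135 = 0.0703, p̂₂ = 17/192 = 0.0885.
Pooled p̂ = (150+17)/(2135+192) = 167/2327 = 0.0718.
SE = √(0.0666158 × 0.00567672) = 0.0194.
z = (0.0703 − 0.0885)/0.0194 = -0.0182/0.0194 = -0.94.
p-value = P(Z < -0.940) ≈ 0.1735; since p > α = 0.01, fail to reject H₀.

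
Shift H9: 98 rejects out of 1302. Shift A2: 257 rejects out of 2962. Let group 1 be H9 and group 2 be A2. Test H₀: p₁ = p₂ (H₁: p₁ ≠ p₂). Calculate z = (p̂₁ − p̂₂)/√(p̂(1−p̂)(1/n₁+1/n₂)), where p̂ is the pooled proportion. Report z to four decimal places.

p̂₁ = 98/1302 = 0.0752688, p̂₂ = 257/2962 = 0.0867657.
Pooled p̂ = (98+257)/(1302+2962) = 355/4264 = 0.0832552.
SE = √(p̂(1−p̂)(1/n₁+1/n₂)) = √(0.0832552·0.9167448·0.00110566) = √(8.4388e-05) = 0.0091863.
z = (0.0752688 − 0.0867657)/0.0091863 = -0.0114969/0.0091863 = -1.2515.
Two-sided p-value ≈ 2·Φ(−1.252) = 0.2107.

z = -1.2515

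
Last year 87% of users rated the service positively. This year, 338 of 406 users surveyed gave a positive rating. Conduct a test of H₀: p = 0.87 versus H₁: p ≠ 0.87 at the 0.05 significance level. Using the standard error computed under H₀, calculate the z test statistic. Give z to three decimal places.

z = -2.246

p̂ = 338/406 = 0.83251.
Under H₀, SE = √(0.87·0.13/406) = √(0.000278571) = 0.01669.
z = (0.83251 − 0.87)/0.01669 = -0.03749/0.01669 = -2.246.
Two-sided p-value ≈ 2·Φ(−2.246) = 0.0247; since p < α = 0.05, reject H₀.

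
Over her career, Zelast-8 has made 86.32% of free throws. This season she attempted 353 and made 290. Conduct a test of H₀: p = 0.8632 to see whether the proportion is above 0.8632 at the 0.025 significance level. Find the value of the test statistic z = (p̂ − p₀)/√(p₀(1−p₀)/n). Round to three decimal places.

z = -2.278

p̂ = 290/353 = 0.82153.
SE = √(p₀(1−p₀)/n) = √(0.11809/353) = 0.01829.
z = (0.82153 − 0.8632)/0.01829 = -0.04167/0.01829 = -2.278.
p-value = P(Z > -2.278) ≈ 0.9886, so at α = 0.025 we fail to reject H₀.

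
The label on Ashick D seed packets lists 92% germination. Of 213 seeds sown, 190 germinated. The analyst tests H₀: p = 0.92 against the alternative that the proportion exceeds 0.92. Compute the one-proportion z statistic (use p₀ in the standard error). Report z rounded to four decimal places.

z = -1.5053

p̂ = 190/213 ≈ 0.8920188.
Under H₀, SE = √(0.92·0.08/213) = √(0.00034554) = 0.0185887.
z = (0.8920188 − 0.92)/0.0185887 = -0.0279812/0.0185887 = -1.5053.
p-value = P(Z > -1.505) ≈ 0.9339.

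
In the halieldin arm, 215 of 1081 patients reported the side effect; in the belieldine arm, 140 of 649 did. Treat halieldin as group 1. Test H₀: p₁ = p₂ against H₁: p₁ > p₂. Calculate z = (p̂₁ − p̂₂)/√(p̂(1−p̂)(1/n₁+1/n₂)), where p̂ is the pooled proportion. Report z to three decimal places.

p̂₁ = 215/1081 = 0.19889, p̂₂ = 140/649 = 0.21572.
Pooled p̂ = (215+140)/(1081+649) = 355/1730 = 0.20520.
SE = √(p̂(1−p̂)(1/n₁+1/n₂)) = √(0.20520·0.79480·0.0024659) = √(0.000402175) = 0.02005.
z = (0.19889 − 0.21572)/0.02005 = -0.01683/0.02005 = -0.839.

z = -0.839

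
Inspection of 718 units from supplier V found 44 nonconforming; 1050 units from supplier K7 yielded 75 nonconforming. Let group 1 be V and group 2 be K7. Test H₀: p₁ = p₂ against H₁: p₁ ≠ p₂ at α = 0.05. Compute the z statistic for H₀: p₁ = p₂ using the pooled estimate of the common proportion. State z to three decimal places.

p̂₁ = 44/718 ≈ 0.061281, p̂₂ = 75/1050 ≈ 0.071429.
Pooled p̂ = (44+75)/(718+1050) = 119/1768 = 0.067308.
SE = √(0.0627774 × 0.00234514) = 0.012133.
z = (0.061281 − 0.071429)/0.012133 = -0.010148/0.012133 = -0.836.
p-value = 2·P(Z > 0.836) ≈ 0.4030, so at α = 0.05 we fail to reject H₀.

z = -0.836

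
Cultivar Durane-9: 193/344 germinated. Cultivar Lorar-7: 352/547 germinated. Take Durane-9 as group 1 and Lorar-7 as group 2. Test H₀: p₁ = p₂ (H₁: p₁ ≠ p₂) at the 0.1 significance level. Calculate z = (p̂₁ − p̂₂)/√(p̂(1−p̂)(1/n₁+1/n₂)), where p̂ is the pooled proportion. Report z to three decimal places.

p̂₁ = 193/344 ≈ 0.56105, p̂₂ = 352/547 ≈ 0.64351.
Pooled p̂ = (193+352)/(344+547) = 545/891 = 0.61167.
SE = √(0.237529 × 0.00473513) = 0.03354.
z = (0.56105 − 0.64351)/0.03354 = -0.08246/0.03354 = -2.459.
p-value = 2·P(Z > 2.459) ≈ 0.0139, so at α = 0.1 we reject H₀.

z = -2.459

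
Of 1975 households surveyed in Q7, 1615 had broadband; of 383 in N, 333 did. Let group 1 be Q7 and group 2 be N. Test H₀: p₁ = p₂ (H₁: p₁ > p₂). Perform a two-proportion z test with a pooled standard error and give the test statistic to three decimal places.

z = -2.445

p̂₁ = 1615/1975 ≈ 0.81772, p̂₂ = 333/383 ≈ 0.86945.
Pooled p̂ = (1615+333)/(1975+383) = 1948/2358 = 0.82612.
SE = √(p̂(1−p̂)(1/n₁+1/n₂)) = √(0.82612·0.17388·0.0031173) = √(0.000447778) = 0.02116.
z = (0.81772 − 0.86945)/0.02116 = -0.05173/0.02116 = -2.445.
p-value = P(Z > -2.445) ≈ 0.9927.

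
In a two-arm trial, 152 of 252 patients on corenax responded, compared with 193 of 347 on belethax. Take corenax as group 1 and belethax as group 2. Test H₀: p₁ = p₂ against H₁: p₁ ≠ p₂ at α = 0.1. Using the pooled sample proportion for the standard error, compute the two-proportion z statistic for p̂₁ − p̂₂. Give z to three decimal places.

z = 1.149

p̂₁ = 152/252 ≈ 0.603175, p̂₂ = 193/347 ≈ 0.556196.
Pooled p̂ = (152+193)/(252+347) = 345/599 = 0.575960.
SE = √(p̂(1−p̂)(1/n₁+1/n₂)) = √(0.575960·0.424040·0.0068501) = √(0.001673) = 0.040902.
z = (0.603175 − 0.556196)/0.040902 = 0.046979/0.040902 = 1.149.
Two-sided p-value ≈ 2·Φ(−1.149) = 0.2507; since p > α = 0.1, fail to reject H₀.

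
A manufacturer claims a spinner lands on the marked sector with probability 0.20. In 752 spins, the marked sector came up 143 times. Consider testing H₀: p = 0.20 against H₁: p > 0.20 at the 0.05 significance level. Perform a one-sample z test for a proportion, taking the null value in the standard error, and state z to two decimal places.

z = -0.67

p̂ = 143/752 = 0.1902.
Under H₀, SE = √(0.2·0.8/752) = √(0.000212766) = 0.0146.
z = (0.1902 − 0.2)/0.0146 = -0.0098/0.0146 = -0.67.
p-value = P(Z > -0.675) ≈ 0.7500; since p > α = 0.05, fail to reject H₀.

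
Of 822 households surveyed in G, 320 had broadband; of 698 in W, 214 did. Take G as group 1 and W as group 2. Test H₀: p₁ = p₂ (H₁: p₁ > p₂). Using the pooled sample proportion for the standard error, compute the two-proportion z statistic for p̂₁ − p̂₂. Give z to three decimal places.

p̂₁ = 320/822 ≈ 0.38929, p̂₂ = 214/698 ≈ 0.30659.
Pooled p̂ = (320+214)/(822+698) = 534/1520 = 0.35132.
SE = √(p̂(1−p̂)(1/n₁+1/n₂)) = √(0.35132·0.64868·0.00264921) = √(0.000603736) = 0.02457.
z = (0.38929 − 0.30659)/0.02457 = 0.08270/0.02457 = 3.366.
p-value = P(Z > 3.366) ≈ 0.0004.

z = 3.366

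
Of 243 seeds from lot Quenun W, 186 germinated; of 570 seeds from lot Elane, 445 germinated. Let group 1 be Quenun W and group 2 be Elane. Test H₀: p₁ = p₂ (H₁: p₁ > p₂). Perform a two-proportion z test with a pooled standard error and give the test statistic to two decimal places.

z = -0.48

p̂₁ = 186/243 ≈ 0.7654, p̂₂ = 445/570 ≈ 0.7807.
Pooled p̂ = (186+445)/(243+570) = 631/813 = 0.7761.
SE = √(p̂(1−p̂)(1/n₁+1/n₂)) = √(0.7761·0.2239·0.00586961) = √(0.00101983) = 0.0319.
z = (0.7654 − 0.7807)/0.0319 = -0.0153/0.0319 = -0.48.
p-value = P(Z > -0.478) ≈ 0.6837.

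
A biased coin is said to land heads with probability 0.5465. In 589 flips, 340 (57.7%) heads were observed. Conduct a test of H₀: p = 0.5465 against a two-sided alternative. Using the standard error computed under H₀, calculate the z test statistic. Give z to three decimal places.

p̂ = 340/589 = 0.57725.
SE = √(p₀(1−p₀)/n) = √(0.24784/589) = 0.02051.
z = (0.57725 − 0.5465)/0.02051 = 0.03075/0.02051 = 1.499.
p-value = 2·P(Z > 1.499) ≈ 0.1339.

z = 1.499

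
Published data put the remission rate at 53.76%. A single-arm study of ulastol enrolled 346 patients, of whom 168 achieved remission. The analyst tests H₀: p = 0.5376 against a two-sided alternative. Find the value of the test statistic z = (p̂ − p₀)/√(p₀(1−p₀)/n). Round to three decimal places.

p̂ = 168/346 ≈ 0.48555.
Standard error under H₀: √(0.5376×0.4624/346) = 0.02680.
z = (0.48555 − 0.5376)/0.02680 = -0.05205/0.02680 = -1.942.

z = -1.942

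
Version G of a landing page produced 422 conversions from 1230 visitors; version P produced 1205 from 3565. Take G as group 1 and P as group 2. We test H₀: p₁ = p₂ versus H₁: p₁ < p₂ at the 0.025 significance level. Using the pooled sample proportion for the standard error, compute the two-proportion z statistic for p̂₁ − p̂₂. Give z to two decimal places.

p̂₁ = 422/1230 = 0.3431, p̂₂ = 1205/3565 = 0.3380.
Pooled p̂ = (422+1205)/(1230+3565) = 1627/4795 = 0.3393.
SE = √(p̂(1−p̂)(1/n₁+1/n₂)) = √(0.3393·0.6607·0.00109351) = √(0.000245143) = 0.0157.
z = (0.3431 − 0.3380)/0.0157 = 0.0051/0.0157 = 0.32.
p-value = P(Z < 0.325) ≈ 0.6272, so at α = 0.025 we fail to reject H₀.

z = 0.32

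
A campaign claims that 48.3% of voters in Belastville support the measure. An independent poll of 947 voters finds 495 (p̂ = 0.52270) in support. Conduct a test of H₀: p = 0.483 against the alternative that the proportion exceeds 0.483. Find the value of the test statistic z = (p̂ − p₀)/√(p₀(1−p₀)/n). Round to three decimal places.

z = 2.445

p̂ = 495/947 = 0.52270.
Standard error under H₀: √(0.483×0.517/947) = 0.01624.
z = (0.52270 − 0.483)/0.01624 = 0.03970/0.01624 = 2.445.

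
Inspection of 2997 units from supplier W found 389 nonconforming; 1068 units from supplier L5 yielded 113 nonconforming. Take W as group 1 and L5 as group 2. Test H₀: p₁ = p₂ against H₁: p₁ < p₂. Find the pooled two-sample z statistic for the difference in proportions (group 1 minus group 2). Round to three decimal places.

z = 2.046

p̂₁ = 389/2997 ≈ 0.129796, p̂₂ = 113/1068 ≈ 0.105805.
Pooled p̂ = (389+113)/(2997+1068) = 502/4065 = 0.123493.
SE = √(p̂(1−p̂)(1/n₁+1/n₂)) = √(0.123493·0.876507·0.00127) = √(0.000137468) = 0.011725.
z = (0.129796 − 0.105805)/0.011725 = 0.023991/0.011725 = 2.046.
p-value = P(Z < 2.046) ≈ 0.9796.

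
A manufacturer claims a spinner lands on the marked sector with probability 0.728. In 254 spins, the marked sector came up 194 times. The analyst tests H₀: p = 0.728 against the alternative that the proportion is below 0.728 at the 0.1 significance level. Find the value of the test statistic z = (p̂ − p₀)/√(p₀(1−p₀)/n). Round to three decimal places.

p̂ = 194/254 ≈ 0.763780.
Standard error under H₀: √(0.728×0.272/254) = 0.027921.
z = (0.763780 − 0.728)/0.027921 = 0.035780/0.027921 = 1.281.
p-value = P(Z < 1.281) ≈ 0.9000; since p > α = 0.1, fail to reject H₀.

z = 1.281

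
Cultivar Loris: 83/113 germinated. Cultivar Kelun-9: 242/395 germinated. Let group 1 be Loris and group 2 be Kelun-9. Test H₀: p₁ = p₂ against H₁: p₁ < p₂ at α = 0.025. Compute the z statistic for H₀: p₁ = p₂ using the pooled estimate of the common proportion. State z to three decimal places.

p̂₁ = 83/113 ≈ 0.73451, p̂₂ = 242/395 ≈ 0.61266.
Pooled p̂ = (83+242)/(113+395) = 325/508 = 0.63976.
SE = √(0.230466 × 0.0113812) = 0.05122.
z = (0.73451 − 0.61266)/0.05122 = 0.12185/0.05122 = 2.379.
p-value = P(Z < 2.379) ≈ 0.9913. With α = 0.025, fail to reject H₀.

z = 2.379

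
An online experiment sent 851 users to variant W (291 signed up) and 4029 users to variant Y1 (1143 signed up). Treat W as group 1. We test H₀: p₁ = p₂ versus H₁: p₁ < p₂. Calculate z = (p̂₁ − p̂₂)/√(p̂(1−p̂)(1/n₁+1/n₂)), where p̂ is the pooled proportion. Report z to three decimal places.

z = 3.390

p̂₁ = 291/851 ≈ 0.341951, p̂₂ = 1143/4029 ≈ 0.283693.
Pooled p̂ = (291+1143)/(851+4029) = 1434/4880 = 0.293852.
SE = √(p̂(1−p̂)(1/n₁+1/n₂)) = √(0.293852·0.706148·0.00142329) = √(0.000295337) = 0.017185.
z = (0.341951 − 0.283693)/0.017185 = 0.058258/0.017185 = 3.390.
p-value = P(Z < 3.390) ≈ 0.9997.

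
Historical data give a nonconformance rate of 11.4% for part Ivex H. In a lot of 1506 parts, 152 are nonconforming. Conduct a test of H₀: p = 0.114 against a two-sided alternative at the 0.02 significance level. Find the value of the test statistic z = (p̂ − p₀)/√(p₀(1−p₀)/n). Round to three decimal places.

p̂ = 152/1506 ≈ 0.10093.
Standard error under H₀: √(0.114×0.886/1506) = 0.00819.
z = (0.10093 − 0.114)/0.00819 = -0.01307/0.00819 = -1.596.
p-value = 2·P(Z > 1.596) ≈ 0.1105; since p > α = 0.02, fail to reject H₀.

z = -1.596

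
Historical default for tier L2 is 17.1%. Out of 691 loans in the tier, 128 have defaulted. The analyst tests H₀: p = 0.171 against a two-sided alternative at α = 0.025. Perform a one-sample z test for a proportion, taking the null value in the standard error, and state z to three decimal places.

p̂ = 128/691 = 0.18524.
Standard error under H₀: √(0.171×0.829/691) = 0.01432.
z = (0.18524 − 0.171)/0.01432 = 0.01424/0.01432 = 0.994.
p-value = 2·P(Z > 0.994) ≈ 0.3202, so at α = 0.025 we fail to reject H₀.

z = 0.994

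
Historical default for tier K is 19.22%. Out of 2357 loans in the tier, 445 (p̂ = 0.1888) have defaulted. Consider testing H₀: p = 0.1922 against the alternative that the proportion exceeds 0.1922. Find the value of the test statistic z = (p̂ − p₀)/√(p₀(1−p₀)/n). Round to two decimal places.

z = -0.42

p̂ = 445/2357 = 0.1888.
Under H₀, SE = √(0.1922·0.8078/2357) = √(6.58715e-05) = 0.0081.
z = (0.1888 − 0.1922)/0.0081 = -0.0034/0.0081 = -0.42.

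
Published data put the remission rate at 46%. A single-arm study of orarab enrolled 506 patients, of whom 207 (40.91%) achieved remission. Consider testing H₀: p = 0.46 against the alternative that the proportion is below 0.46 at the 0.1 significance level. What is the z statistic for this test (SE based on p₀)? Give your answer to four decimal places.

p̂ = 207/506 ≈ 0.4090909.
SE = √(p₀(1−p₀)/n) = √(0.2484/506) = 0.0221565.
z = (0.4090909 − 0.46)/0.0221565 = -0.0509091/0.0221565 = -2.2977.
p-value = P(Z < -2.298) ≈ 0.0108; since p < α = 0.1, reject H₀.

z = -2.2977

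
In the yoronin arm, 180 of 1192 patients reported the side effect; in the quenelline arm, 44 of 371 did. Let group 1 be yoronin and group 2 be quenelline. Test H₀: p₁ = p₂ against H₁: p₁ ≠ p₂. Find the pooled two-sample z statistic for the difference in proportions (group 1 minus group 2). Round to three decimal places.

z = 1.556

p̂₁ = 180/1192 ≈ 0.15101, p̂₂ = 44/371 ≈ 0.11860.
Pooled p̂ = (180+44)/(1192+371) = 224/1563 = 0.14331.
SE = √(p̂(1−p̂)(1/n₁+1/n₂)) = √(0.14331·0.85669·0.00353434) = √(0.00043393) = 0.02083.
z = (0.15101 − 0.11860)/0.02083 = 0.03241/0.02083 = 1.556.
p-value = 2·P(Z > 1.556) ≈ 0.1198.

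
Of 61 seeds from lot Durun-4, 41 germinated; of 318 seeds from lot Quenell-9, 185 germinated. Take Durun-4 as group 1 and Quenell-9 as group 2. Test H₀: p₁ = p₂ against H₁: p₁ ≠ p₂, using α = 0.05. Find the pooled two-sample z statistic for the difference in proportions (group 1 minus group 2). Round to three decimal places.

p̂₁ = 41/61 ≈ 0.67213, p̂₂ = 185/318 ≈ 0.58176.
Pooled p̂ = (41+185)/(61+318) = 226/379 = 0.59631.
SE = √(p̂(1−p̂)(1/n₁+1/n₂)) = √(0.59631·0.40369·0.0195381) = √(0.00470331) = 0.06858.
z = (0.67213 − 0.58176)/0.06858 = 0.09037/0.06858 = 1.318.
p-value = 2·P(Z > 1.318) ≈ 0.1876, so at α = 0.05 we fail to reject H₀.

z = 1.318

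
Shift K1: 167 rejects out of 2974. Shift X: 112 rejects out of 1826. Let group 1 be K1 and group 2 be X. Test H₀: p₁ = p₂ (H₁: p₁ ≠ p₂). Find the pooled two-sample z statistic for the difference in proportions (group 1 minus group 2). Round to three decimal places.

p̂₁ = 167/2974 = 0.056153, p̂₂ = 112/1826 = 0.061336.
Pooled p̂ = (167+112)/(2974+1826) = 279/4800 = 0.058125.
SE = √(p̂(1−p̂)(1/n₁+1/n₂)) = √(0.058125·0.941875·0.000883893) = √(4.839e-05) = 0.006956.
z = (0.056153 − 0.061336)/0.006956 = -0.005183/0.006956 = -0.745.
p-value = 2·P(Z > 0.745) ≈ 0.4562.

z = -0.745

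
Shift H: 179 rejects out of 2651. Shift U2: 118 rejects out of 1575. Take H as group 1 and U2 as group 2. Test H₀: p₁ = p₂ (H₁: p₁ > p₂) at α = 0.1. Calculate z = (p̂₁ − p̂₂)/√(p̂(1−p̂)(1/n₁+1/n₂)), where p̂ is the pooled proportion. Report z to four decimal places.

p̂₁ = 179/2651 = 0.0675217, p̂₂ = 118/1575 = 0.0749206.
Pooled p̂ = (179+118)/(2651+1575) = 297/4226 = 0.0702792.
SE = √(0.0653401 × 0.00101214) = 0.0081322.
z = (0.0675217 − 0.0749206)/0.0081322 = -0.0073989/0.0081322 = -0.9098.
p-value = P(Z > -0.910) ≈ 0.8185, so at α = 0.1 we fail to reject H₀.

z = -0.9098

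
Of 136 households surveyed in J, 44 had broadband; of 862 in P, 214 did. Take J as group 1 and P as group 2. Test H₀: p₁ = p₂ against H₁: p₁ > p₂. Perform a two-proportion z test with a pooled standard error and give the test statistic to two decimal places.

p̂₁ = 44/136 = 0.3235, p̂₂ = 214/862 = 0.2483.
Pooled p̂ = (44+214)/(136+862) = 258/998 = 0.2585.
SE = √(p̂(1−p̂)(1/n₁+1/n₂)) = √(0.2585·0.7415·0.00851303) = √(0.00163183) = 0.0404.
z = (0.3235 − 0.2483)/0.0404 = 0.0752/0.0404 = 1.86.

z = 1.86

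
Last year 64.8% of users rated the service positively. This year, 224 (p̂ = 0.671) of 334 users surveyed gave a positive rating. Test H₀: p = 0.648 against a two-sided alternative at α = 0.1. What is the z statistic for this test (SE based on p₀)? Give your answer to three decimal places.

z = 0.867

p̂ = 224/334 ≈ 0.67066.
Under H₀, SE = √(0.648·0.352/334) = √(0.000682922) = 0.02613.
z = (0.67066 − 0.648)/0.02613 = 0.02266/0.02613 = 0.867.
Two-sided p-value ≈ 2·Φ(−0.867) = 0.3859. With α = 0.1, fail to reject H₀.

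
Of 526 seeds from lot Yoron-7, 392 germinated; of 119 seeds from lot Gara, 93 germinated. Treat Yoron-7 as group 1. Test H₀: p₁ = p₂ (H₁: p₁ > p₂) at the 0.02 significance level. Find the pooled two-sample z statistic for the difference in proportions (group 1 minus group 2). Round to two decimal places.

p̂₁ = 392/526 ≈ 0.7452, p̂₂ = 93/119 ≈ 0.7815.
Pooled p̂ = (392+93)/(526+119) = 485/645 = 0.7519.
SE = √(0.186527 × 0.0103045) = 0.0438.
z = (0.7452 − 0.7815)/0.0438 = -0.0363/0.0438 = -0.83.
p-value = P(Z > -0.827) ≈ 0.7959, so at α = 0.02 we fail to reject H₀.

z = -0.83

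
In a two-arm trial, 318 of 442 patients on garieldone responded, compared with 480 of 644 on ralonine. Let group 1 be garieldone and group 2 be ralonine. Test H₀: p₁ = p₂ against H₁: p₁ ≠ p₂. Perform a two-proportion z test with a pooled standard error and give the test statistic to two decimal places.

p̂₁ = 318/442 = 0.7195, p̂₂ = 480/644 = 0.7453.
Pooled p̂ = (318+480)/(442+644) = 798/1086 = 0.7348.
SE = √(p̂(1−p̂)(1/n₁+1/n₂)) = √(0.7348·0.2652·0.00381524) = √(0.00074346) = 0.0273.
z = (0.7195 − 0.7453)/0.0273 = -0.0258/0.0273 = -0.95.
p-value = 2·P(Z > 0.949) ≈ 0.3425.

z = -0.95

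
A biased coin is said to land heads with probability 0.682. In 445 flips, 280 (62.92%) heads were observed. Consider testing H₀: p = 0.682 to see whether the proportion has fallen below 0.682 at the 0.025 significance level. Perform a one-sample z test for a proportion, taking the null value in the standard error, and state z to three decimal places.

z = -2.391

p̂ = 280/445 = 0.62921.
Standard error under H₀: √(0.682×0.318/445) = 0.02208.
z = (0.62921 − 0.682)/0.02208 = -0.05279/0.02208 = -2.391.
p-value = P(Z < -2.391) ≈ 0.0084. With α = 0.025, reject H₀.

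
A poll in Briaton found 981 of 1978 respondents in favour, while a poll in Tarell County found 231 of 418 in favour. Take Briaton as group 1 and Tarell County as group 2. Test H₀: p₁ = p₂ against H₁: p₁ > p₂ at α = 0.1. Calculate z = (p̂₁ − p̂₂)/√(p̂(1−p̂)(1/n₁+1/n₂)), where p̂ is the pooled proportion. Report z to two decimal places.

p̂₁ = 981/1978 = 0.49596, p̂₂ = 231/418 = 0.55263.
Pooled p̂ = (981+231)/(1978+418) = 1212/2396 = 0.50584.
SE = √(0.249966 × 0.00289791) = 0.02691.
z = (0.49596 − 0.55263)/0.02691 = -0.05667/0.02691 = -2.11.
p-value = P(Z > -2.106) ≈ 0.9824, so at α = 0.1 we fail to reject H₀.

z = -2.11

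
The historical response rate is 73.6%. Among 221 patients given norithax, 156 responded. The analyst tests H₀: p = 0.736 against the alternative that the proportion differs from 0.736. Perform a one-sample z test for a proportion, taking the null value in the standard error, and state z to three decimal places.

p̂ = 156/221 ≈ 0.70588.
Standard error under H₀: √(0.736×0.264/221) = 0.02965.
z = (0.70588 − 0.736)/0.02965 = -0.03012/0.02965 = -1.016.
p-value = 2·P(Z > 1.016) ≈ 0.3098.

z = -1.016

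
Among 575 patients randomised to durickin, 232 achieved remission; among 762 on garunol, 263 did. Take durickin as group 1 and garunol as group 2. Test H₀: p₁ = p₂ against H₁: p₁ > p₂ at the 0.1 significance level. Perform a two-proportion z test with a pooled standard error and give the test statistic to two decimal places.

z = 2.19

p̂₁ = 232/575 ≈ 0.4035, p̂₂ = 263/762 ≈ 0.3451.
Pooled p̂ = (232+263)/(575+762) = 495/1337 = 0.3702.
SE = √(p̂(1−p̂)(1/n₁+1/n₂)) = √(0.3702·0.6298·0.00305147) = √(0.000711481) = 0.0267.
z = (0.4035 − 0.3451)/0.0267 = 0.0584/0.0267 = 2.19.
p-value = P(Z > 2.187) ≈ 0.0144; since p < α = 0.1, reject H₀.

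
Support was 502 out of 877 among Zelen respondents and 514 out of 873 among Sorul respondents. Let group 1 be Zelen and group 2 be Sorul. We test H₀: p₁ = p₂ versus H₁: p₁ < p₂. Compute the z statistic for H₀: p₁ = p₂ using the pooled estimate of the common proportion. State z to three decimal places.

p̂₁ = 502/877 = 0.57241, p̂₂ = 514/873 = 0.58877.
Pooled p̂ = (502+514)/(877+873) = 1016/1750 = 0.58057.
SE = √(0.243508 × 0.00228573) = 0.02359.
z = (0.57241 − 0.58877)/0.02359 = -0.01636/0.02359 = -0.694.

z = -0.694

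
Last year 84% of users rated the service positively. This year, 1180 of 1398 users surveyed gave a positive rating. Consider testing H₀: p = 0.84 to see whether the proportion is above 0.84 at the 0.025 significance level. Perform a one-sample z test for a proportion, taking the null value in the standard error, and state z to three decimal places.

z = 0.414

p̂ = 1180/1398 ≈ 0.84406.
SE = √(p₀(1−p₀)/n) = √(0.1344/1398) = 0.00980.
z = (0.84406 − 0.84)/0.00980 = 0.00406/0.00980 = 0.414.
p-value = P(Z > 0.414) ≈ 0.3393; since p > α = 0.025, fail to reject H₀.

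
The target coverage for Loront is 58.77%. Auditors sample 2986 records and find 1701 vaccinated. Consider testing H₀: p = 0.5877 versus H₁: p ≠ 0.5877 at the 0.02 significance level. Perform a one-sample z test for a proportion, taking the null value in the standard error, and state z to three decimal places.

z = -2.003

p̂ = 1701/2986 ≈ 0.569658.
Standard error under H₀: √(0.5877×0.4123/2986) = 0.009008.
z = (0.569658 − 0.5877)/0.009008 = -0.018042/0.009008 = -2.003.
Two-sided p-value ≈ 2·Φ(−2.003) = 0.0452; since p > α = 0.02, fail to reject H₀.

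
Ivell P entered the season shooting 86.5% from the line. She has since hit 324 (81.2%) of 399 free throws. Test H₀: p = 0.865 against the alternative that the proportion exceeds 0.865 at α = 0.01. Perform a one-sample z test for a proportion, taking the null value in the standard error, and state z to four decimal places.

z = -3.0963

p̂ = 324/399 = 0.8120301.
Standard error under H₀: √(0.865×0.135/399) = 0.0171076.
z = (0.8120301 − 0.865)/0.0171076 = -0.0529699/0.0171076 = -3.0963.
p-value = P(Z > -3.096) ≈ 0.9990. With α = 0.01, fail to reject H₀.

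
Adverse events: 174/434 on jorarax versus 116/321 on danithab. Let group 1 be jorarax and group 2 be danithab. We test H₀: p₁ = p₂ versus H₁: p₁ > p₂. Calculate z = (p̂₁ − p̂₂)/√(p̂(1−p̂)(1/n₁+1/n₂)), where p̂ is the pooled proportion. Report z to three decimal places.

p̂₁ = 174/434 = 0.400922, p̂₂ = 116/321 = 0.361371.
Pooled p̂ = (174+116)/(434+321) = 290/755 = 0.384106.
SE = √(p̂(1−p̂)(1/n₁+1/n₂)) = √(0.384106·0.615894·0.00541941) = √(0.00128206) = 0.035806.
z = (0.400922 − 0.361371)/0.035806 = 0.039551/0.035806 = 1.105.
p-value = P(Z > 1.105) ≈ 0.1347.

z = 1.105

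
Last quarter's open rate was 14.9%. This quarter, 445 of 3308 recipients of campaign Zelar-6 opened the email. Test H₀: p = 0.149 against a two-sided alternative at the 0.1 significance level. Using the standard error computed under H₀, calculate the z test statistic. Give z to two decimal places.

z = -2.34

p̂ = 445/3308 ≈ 0.1345.
Standard error under H₀: √(0.149×0.851/3308) = 0.0062.
z = (0.1345 − 0.149)/0.0062 = -0.0145/0.0062 = -2.34.
p-value = 2·P(Z > 2.338) ≈ 0.0194; since p < α = 0.1, reject H₀.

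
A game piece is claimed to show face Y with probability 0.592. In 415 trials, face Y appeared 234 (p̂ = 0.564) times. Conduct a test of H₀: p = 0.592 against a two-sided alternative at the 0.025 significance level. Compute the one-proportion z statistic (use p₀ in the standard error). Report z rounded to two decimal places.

p̂ = 234/415 ≈ 0.5639.
Under H₀, SE = √(0.592·0.408/415) = √(0.000582014) = 0.0241.
z = (0.5639 − 0.592)/0.0241 = -0.0281/0.0241 = -1.17.
Two-sided p-value ≈ 2·Φ(−1.167) = 0.2434. With α = 0.025, fail to reject H₀.

z = -1.17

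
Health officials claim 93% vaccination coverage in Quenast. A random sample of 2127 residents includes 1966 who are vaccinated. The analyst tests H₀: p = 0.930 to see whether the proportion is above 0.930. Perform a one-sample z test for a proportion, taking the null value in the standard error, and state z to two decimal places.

p̂ = 1966/2127 ≈ 0.92431.
SE = √(p₀(1−p₀)/n) = √(0.0651/2127) = 0.00553.
z = (0.92431 − 0.93)/0.00553 = -0.00569/0.00553 = -1.03.

z = -1.03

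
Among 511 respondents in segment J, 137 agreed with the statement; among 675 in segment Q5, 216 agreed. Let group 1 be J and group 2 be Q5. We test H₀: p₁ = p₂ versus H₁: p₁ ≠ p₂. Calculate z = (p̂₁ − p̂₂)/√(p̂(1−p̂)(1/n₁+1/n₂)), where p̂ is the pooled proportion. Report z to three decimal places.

p̂₁ = 137/511 = 0.26810, p̂₂ = 216/675 = 0.32000.
Pooled p̂ = (137+216)/(511+675) = 353/1186 = 0.29764.
SE = √(0.20905 × 0.00343843) = 0.02681.
z = (0.26810 − 0.32000)/0.02681 = -0.05190/0.02681 = -1.936.

z = -1.936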